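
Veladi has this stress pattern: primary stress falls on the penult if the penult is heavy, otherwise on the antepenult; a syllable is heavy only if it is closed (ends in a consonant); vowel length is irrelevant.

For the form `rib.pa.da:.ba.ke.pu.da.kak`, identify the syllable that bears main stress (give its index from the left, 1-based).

6

Weights: 6 pu L, 7 da L, 8 kak H.
The penult (syllable 7, da) is light, so stress falls on the antepenult (syllable 6, pu).
Primary stress: syllable 6 → rib.pa.da:.ba.ke.ˈpu.da.kak.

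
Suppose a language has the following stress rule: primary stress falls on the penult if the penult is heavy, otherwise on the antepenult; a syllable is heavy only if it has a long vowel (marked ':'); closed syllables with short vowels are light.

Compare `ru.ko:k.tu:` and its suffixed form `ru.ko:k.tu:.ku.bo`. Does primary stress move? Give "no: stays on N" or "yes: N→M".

yes: 2→3

Base `ru.ko:k.tu:` (3 syllables):
  Weights: 1 ru L, 2 ko:k H, 3 tu: H.
  The penult (syllable 2, ko:k) is heavy, so it takes stress.
  → primary stress on syllable 2.
Suffixed `ru.ko:k.tu:.ku.bo` (5 syllables):
  Weights: 3 tu: H, 4 ku L, 5 bo L.
  The penult (syllable 4, ku) is light, so stress falls on the antepenult (syllable 3, tu:).
  → primary stress on syllable 3.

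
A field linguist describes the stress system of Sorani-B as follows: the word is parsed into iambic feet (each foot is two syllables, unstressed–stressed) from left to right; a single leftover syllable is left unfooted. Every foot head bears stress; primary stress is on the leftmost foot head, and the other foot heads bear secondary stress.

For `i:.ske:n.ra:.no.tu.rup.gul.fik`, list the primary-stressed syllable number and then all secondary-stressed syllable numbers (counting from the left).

Parse left to right into iambic (σˈσ) feet: (i:.ˈske:n) (ra:.ˈno) (tu.ˈrup) (gul.ˈfik).
Foot heads (stressed positions): 2, 4, 6, 8.
End Rule Leftmost: primary stress on the leftmost head = syllable 2.
Secondary stress on 4, 6, 8: i:.ˈske:n.ra:.ˌno.tu.ˌrup.gul.ˌfik.

primary 2, secondary 4, 6, 8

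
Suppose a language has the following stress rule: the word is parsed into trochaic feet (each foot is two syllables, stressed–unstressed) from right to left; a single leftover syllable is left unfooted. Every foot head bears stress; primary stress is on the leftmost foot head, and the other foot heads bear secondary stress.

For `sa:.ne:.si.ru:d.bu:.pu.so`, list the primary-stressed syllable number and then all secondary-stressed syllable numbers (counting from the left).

Parse right to left into trochaic (ˈσσ) feet: sa: (ˈne:.si) (ˈru:d.bu:) (ˈpu.so). Syllable 1 is left unfooted.
Foot heads (stressed positions): 2, 4, 6.
End Rule Leftmost: primary stress on the leftmost head = syllable 2.
Secondary stress on 4, 6: sa:.ˈne:.si.ˌru:d.bu:.ˌpu.so.

primary 2, secondary 4, 6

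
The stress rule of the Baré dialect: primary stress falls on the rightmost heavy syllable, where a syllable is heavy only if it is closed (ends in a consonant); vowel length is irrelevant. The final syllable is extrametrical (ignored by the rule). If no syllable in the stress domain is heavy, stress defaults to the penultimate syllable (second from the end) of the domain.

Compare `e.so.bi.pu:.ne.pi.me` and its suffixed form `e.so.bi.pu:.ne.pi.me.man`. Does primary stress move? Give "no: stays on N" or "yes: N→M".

yes: 5→6

Base `e.so.bi.pu:.ne.pi.me` (7 syllables):
  The final syllable (7, me) is extrametrical; the stress domain is syllables 1–6.
  Weights: 1 e L, 2 so L, 3 bi L, 4 pu: L, 5 ne L, 6 pi L.
  No heavy syllable in the domain; default to the penultimate syllable (second from the end) of the domain = syllable 5.
  → primary stress on syllable 5.
Suffixed `e.so.bi.pu:.ne.pi.me.man` (8 syllables):
  The final syllable (8, man) is extrametrical; the stress domain is syllables 1–7.
  Weights: 1 e L, 2 so L, 3 bi L, 4 pu: L, 5 ne L, 6 pi L, 7 me L.
  No heavy syllable in the domain; default to the penultimate syllable (second from the end) of the domain = syllable 6.
  → primary stress on syllable 6.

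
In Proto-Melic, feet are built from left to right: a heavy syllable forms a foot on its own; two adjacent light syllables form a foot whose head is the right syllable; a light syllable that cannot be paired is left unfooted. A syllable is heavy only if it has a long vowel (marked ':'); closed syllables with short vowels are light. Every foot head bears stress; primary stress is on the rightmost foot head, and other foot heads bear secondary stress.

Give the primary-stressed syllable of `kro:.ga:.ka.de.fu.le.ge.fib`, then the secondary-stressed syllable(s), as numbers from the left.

Weights: 1 kro: H, 2 ga: H, 3 ka L, 4 de L, 5 fu L, 6 le L, 7 ge L, 8 fib L.
Parse left to right (heavy = foot alone; LL = one foot; stranded L unfooted): (ˈkro:) (ˈga:) (ka.ˈde) (fu.ˈle) (ge.ˈfib).
Foot heads: 1, 2, 4, 6, 8.
Primary stress on the rightmost head = syllable 8.
Secondary stress on 1, 2, 4, 6: ˌkro:.ˌga:.ka.ˌde.fu.ˌle.ge.ˈfib.

primary 8, secondary 1, 2, 4, 6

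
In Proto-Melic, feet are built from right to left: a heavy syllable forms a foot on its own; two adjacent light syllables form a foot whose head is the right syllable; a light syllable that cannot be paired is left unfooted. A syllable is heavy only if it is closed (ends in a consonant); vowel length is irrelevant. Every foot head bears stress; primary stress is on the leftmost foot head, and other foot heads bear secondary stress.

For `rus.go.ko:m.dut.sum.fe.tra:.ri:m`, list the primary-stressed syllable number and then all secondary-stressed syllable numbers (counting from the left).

Weights: 1 rus H, 2 go L, 3 ko:m H, 4 dut H, 5 sum H, 6 fe L, 7 tra: L, 8 ri:m H.
Parse right to left (heavy = foot alone; LL = one foot; stranded L unfooted): (ˈrus) go (ˈko:m) (ˈdut) (ˈsum) (fe.ˈtra:) (ˈri:m).
Foot heads: 1, 3, 4, 5, 7, 8.
Primary stress on the leftmost head = syllable 1.
Secondary stress on 3, 4, 5, 7, 8: ˈrus.go.ˌko:m.ˌdut.ˌsum.fe.ˌtra:.ˌri:m.

primary 1, secondary 3, 4, 5, 7, 8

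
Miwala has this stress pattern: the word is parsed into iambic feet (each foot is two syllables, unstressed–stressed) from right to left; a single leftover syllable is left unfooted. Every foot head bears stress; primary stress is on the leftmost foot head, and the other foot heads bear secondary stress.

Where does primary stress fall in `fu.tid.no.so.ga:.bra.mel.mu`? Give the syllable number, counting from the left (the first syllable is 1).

Parse right to left into iambic (σˈσ) feet: (fu.ˈtid) (no.ˈso) (ga:.ˈbra) (mel.ˈmu).
Foot heads (stressed positions): 2, 4, 6, 8.
End Rule Leftmost: primary stress on the leftmost head = syllable 2.
Primary stress: syllable 2 → fu.ˈtid.no.so.ga:.bra.mel.mu.

2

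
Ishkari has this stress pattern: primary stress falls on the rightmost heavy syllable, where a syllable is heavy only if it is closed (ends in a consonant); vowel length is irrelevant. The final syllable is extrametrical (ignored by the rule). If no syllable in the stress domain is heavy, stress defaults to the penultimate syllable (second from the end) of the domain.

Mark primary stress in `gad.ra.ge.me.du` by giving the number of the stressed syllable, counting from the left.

The final syllable (5, du) is extrametrical; the stress domain is syllables 1–4.
Weights: 1 gad H, 2 ra L, 3 ge L, 4 me L.
Heavy syllables in the domain: 1. The rightmost is syllable 1 (gad).
Primary stress: syllable 1 → ˈgad.ra.ge.me.du.

1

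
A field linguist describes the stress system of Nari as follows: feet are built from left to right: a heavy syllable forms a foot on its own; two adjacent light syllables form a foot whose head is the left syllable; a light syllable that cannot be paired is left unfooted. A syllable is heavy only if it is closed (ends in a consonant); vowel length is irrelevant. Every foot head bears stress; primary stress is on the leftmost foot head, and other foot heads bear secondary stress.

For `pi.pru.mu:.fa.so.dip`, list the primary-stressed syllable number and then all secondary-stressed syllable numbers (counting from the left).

primary 1, secondary 3, 6

Weights: 1 pi L, 2 pru L, 3 mu: L, 4 fa L, 5 so L, 6 dip H.
Parse left to right (heavy = foot alone; LL = one foot; stranded L unfooted): (ˈpi.pru) (ˈmu:.fa) so (ˈdip).
Foot heads: 1, 3, 6.
Primary stress on the leftmost head = syllable 1.
Secondary stress on 3, 6: ˈpi.pru.ˌmu:.fa.so.ˌdip.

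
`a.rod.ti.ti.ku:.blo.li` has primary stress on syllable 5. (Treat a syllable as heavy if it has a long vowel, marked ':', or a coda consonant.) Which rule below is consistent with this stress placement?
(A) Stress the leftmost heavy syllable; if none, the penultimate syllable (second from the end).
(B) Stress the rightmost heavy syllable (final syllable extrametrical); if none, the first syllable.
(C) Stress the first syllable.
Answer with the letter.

Rule A → syllable 2 (observed: 5).
Rule B → syllable 5 ✓.
Rule C → syllable 1 (observed: 5).

B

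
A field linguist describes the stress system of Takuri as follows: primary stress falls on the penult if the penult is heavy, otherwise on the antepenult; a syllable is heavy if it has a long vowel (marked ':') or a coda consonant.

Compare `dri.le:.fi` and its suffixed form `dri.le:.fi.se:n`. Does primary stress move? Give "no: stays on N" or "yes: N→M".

no: stays on 2

Base `dri.le:.fi` (3 syllables):
  Weights: 1 dri L, 2 le: H, 3 fi L.
  The penult (syllable 2, le:) is heavy, so it takes stress.
  → primary stress on syllable 2.
Suffixed `dri.le:.fi.se:n` (4 syllables):
  Weights: 2 le: H, 3 fi L, 4 se:n H.
  The penult (syllable 3, fi) is light, so stress falls on the antepenult (syllable 2, le:).
  → primary stress on syllable 2.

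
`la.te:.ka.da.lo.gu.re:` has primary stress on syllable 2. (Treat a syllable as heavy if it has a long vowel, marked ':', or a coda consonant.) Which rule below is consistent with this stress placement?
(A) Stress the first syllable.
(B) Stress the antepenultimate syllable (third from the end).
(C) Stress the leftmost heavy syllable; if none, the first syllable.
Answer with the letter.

Rule A → syllable 1 (observed: 2).
Rule B → syllable 5 (observed: 2).
Rule C → syllable 2 ✓.

C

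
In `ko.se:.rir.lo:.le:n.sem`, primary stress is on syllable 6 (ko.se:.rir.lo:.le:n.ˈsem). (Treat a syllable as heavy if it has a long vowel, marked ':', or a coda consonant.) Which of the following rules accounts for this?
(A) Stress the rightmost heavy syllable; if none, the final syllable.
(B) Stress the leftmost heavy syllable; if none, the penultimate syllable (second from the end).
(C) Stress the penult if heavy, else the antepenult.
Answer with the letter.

A

Rule A → syllable 6 ✓.
Rule B → syllable 2 (observed: 6).
Rule C → syllable 5 (observed: 6).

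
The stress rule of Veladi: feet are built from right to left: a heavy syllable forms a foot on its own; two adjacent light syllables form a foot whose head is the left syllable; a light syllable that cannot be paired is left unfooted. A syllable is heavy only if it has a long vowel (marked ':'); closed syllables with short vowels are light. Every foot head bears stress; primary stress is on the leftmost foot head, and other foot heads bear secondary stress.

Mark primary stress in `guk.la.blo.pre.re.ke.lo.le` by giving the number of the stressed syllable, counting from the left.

1

Weights: 1 guk L, 2 la L, 3 blo L, 4 pre L, 5 re L, 6 ke L, 7 lo L, 8 le L.
Parse right to left (heavy = foot alone; LL = one foot; stranded L unfooted): (ˈguk.la) (ˈblo.pre) (ˈre.ke) (ˈlo.le).
Foot heads: 1, 3, 5, 7.
Primary stress on the leftmost head = syllable 1.
Primary stress: syllable 1 → ˈguk.la.blo.pre.re.ke.lo.le.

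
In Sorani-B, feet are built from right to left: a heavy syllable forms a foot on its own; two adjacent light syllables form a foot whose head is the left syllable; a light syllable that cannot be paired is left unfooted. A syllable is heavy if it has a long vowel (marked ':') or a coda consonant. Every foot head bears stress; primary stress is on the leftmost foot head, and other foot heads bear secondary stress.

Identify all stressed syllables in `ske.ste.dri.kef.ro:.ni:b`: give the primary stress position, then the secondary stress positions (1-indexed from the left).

primary 2, secondary 4, 5, 6

Weights: 1 ske L, 2 ste L, 3 dri L, 4 kef H, 5 ro: H, 6 ni:b H.
Parse right to left (heavy = foot alone; LL = one foot; stranded L unfooted): ske (ˈste.dri) (ˈkef) (ˈro:) (ˈni:b).
Foot heads: 2, 4, 5, 6.
Primary stress on the leftmost head = syllable 2.
Secondary stress on 4, 5, 6: ske.ˈste.dri.ˌkef.ˌro:.ˌni:b.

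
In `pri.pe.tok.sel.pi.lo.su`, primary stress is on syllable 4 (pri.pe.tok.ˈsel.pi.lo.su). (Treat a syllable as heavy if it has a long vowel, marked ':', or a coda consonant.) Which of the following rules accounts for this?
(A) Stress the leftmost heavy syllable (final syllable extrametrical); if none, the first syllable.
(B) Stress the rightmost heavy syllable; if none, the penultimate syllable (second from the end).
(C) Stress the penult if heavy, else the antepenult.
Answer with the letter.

Rule A → syllable 3 (observed: 4).
Rule B → syllable 4 ✓.
Rule C → syllable 5 (observed: 4).

B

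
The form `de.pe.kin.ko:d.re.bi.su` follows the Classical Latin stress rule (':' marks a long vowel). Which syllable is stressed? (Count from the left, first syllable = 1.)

Classical Latin: stress the penult if heavy (long vowel or closed), else the antepenult.
Weights: 5 re L, 6 bi L, 7 su L.
The penult (syllable 6, bi) is light, so stress falls on the antepenult (syllable 5, re).
Stress on syllable 5: de.pe.kin.ko:d.ˈre.bi.su.

5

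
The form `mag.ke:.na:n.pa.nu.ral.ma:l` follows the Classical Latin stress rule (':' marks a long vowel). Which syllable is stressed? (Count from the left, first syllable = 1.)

6

Classical Latin: stress the penult if heavy (long vowel or closed), else the antepenult.
Weights: 5 nu L, 6 ral H, 7 ma:l H.
The penult (syllable 6, ral) is heavy, so it takes stress.
Stress on syllable 6: mag.ke:.na:n.pa.nu.ˈral.ma:l.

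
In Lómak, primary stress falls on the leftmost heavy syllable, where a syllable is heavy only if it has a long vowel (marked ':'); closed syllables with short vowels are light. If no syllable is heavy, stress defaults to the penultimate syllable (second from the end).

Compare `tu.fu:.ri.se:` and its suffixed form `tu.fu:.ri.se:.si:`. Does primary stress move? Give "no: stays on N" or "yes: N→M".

Base `tu.fu:.ri.se:` (4 syllables):
  Weights: 1 tu L, 2 fu: H, 3 ri L, 4 se: H.
  Heavy syllables in the domain: 2, 4. The leftmost is syllable 2 (fu:).
  → primary stress on syllable 2.
Suffixed `tu.fu:.ri.se:.si:` (5 syllables):
  Weights: 1 tu L, 2 fu: H, 3 ri L, 4 se: H, 5 si: H.
  Heavy syllables in the domain: 2, 4, 5. The leftmost is syllable 2 (fu:).
  → primary stress on syllable 2.

no: stays on 2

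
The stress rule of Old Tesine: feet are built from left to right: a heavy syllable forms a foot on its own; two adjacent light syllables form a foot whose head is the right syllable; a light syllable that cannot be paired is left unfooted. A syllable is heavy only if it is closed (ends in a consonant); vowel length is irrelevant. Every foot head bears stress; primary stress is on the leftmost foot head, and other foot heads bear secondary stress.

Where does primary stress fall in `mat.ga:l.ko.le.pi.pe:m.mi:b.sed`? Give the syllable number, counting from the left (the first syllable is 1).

1

Weights: 1 mat H, 2 ga:l H, 3 ko L, 4 le L, 5 pi L, 6 pe:m H, 7 mi:b H, 8 sed H.
Parse left to right (heavy = foot alone; LL = one foot; stranded L unfooted): (ˈmat) (ˈga:l) (ko.ˈle) pi (ˈpe:m) (ˈmi:b) (ˈsed).
Foot heads: 1, 2, 4, 6, 7, 8.
Primary stress on the leftmost head = syllable 1.
Primary stress: syllable 1 → ˈmat.ga:l.ko.le.pi.pe:m.mi:b.sed.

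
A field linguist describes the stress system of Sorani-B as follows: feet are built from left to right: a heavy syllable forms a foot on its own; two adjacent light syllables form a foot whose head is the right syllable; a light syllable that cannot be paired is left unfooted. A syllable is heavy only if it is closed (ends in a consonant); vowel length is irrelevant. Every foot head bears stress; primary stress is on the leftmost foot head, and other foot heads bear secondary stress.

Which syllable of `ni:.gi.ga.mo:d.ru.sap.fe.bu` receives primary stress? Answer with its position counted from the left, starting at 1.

2

Weights: 1 ni: L, 2 gi L, 3 ga L, 4 mo:d H, 5 ru L, 6 sap H, 7 fe L, 8 bu L.
Parse left to right (heavy = foot alone; LL = one foot; stranded L unfooted): (ni:.ˈgi) ga (ˈmo:d) ru (ˈsap) (fe.ˈbu).
Foot heads: 2, 4, 6, 8.
Primary stress on the leftmost head = syllable 2.
Primary stress: syllable 2 → ni:.ˈgi.ga.mo:d.ru.sap.fe.bu.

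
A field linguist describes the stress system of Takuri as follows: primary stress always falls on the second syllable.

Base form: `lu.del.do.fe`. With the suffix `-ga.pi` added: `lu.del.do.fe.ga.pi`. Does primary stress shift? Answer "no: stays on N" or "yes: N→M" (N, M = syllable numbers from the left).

no: stays on 2

Base `lu.del.do.fe` (4 syllables):
  The word has 4 syllables; the second syllable is syllable 2 (del).
  → primary stress on syllable 2.
Suffixed `lu.del.do.fe.ga.pi` (6 syllables):
  The word has 6 syllables; the second syllable is syllable 2 (del).
  → primary stress on syllable 2.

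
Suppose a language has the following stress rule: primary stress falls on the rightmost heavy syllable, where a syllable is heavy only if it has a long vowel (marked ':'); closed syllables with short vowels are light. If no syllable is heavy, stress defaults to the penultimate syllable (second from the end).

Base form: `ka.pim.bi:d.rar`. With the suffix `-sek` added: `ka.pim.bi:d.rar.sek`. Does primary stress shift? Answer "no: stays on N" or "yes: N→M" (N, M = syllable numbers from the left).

Base `ka.pim.bi:d.rar` (4 syllables):
  Weights: 1 ka L, 2 pim L, 3 bi:d H, 4 rar L.
  Heavy syllables in the domain: 3. The rightmost is syllable 3 (bi:d).
  → primary stress on syllable 3.
Suffixed `ka.pim.bi:d.rar.sek` (5 syllables):
  Weights: 1 ka L, 2 pim L, 3 bi:d H, 4 rar L, 5 sek L.
  Heavy syllables in the domain: 3. The rightmost is syllable 3 (bi:d).
  → primary stress on syllable 3.

no: stays on 3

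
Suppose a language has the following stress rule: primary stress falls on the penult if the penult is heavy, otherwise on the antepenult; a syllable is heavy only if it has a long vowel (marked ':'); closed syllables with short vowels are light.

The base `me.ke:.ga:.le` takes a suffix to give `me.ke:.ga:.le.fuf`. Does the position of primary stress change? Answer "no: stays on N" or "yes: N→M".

Base `me.ke:.ga:.le` (4 syllables):
  Weights: 2 ke: H, 3 ga: H, 4 le L.
  The penult (syllable 3, ga:) is heavy, so it takes stress.
  → primary stress on syllable 3.
Suffixed `me.ke:.ga:.le.fuf` (5 syllables):
  Weights: 3 ga: H, 4 le L, 5 fuf L.
  The penult (syllable 4, le) is light, so stress falls on the antepenult (syllable 3, ga:).
  → primary stress on syllable 3.

no: stays on 3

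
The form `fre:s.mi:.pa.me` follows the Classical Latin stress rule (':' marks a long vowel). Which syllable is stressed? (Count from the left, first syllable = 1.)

2

Classical Latin: stress the penult if heavy (long vowel or closed), else the antepenult.
Weights: 2 mi: H, 3 pa L, 4 me L.
The penult (syllable 3, pa) is light, so stress falls on the antepenult (syllable 2, mi:).
Stress on syllable 2: fre:s.ˈmi:.pa.me.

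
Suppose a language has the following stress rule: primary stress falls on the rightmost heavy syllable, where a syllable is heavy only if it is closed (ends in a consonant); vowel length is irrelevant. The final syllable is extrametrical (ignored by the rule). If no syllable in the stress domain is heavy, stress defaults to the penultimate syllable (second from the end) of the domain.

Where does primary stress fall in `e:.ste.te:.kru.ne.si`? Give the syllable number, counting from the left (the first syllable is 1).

The final syllable (6, si) is extrametrical; the stress domain is syllables 1–5.
Weights: 1 e: L, 2 ste L, 3 te: L, 4 kru L, 5 ne L.
No heavy syllable in the domain; default to the penultimate syllable (second from the end) of the domain = syllable 4.
Primary stress: syllable 4 → e:.ste.te:.ˈkru.ne.si.

4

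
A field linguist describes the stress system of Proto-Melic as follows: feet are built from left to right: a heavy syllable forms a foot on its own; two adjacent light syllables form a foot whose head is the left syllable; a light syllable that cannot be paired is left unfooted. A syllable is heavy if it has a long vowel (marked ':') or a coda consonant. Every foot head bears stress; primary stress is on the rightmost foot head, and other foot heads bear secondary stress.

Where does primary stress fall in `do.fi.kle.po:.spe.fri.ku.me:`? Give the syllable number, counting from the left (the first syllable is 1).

8

Weights: 1 do L, 2 fi L, 3 kle L, 4 po: H, 5 spe L, 6 fri L, 7 ku L, 8 me: H.
Parse left to right (heavy = foot alone; LL = one foot; stranded L unfooted): (ˈdo.fi) kle (ˈpo:) (ˈspe.fri) ku (ˈme:).
Foot heads: 1, 4, 5, 8.
Primary stress on the rightmost head = syllable 8.
Primary stress: syllable 8 → do.fi.kle.po:.spe.fri.ku.ˈme:.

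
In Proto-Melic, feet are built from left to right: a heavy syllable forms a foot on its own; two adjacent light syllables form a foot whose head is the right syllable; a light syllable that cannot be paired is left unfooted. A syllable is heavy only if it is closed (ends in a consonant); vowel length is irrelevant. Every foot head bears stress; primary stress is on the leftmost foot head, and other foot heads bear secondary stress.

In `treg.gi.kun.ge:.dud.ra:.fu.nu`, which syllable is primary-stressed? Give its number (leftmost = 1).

1

Weights: 1 treg H, 2 gi L, 3 kun H, 4 ge: L, 5 dud H, 6 ra: L, 7 fu L, 8 nu L.
Parse left to right (heavy = foot alone; LL = one foot; stranded L unfooted): (ˈtreg) gi (ˈkun) ge: (ˈdud) (ra:.ˈfu) nu.
Foot heads: 1, 3, 5, 7.
Primary stress on the leftmost head = syllable 1.
Primary stress: syllable 1 → ˈtreg.gi.kun.ge:.dud.ra:.fu.nu.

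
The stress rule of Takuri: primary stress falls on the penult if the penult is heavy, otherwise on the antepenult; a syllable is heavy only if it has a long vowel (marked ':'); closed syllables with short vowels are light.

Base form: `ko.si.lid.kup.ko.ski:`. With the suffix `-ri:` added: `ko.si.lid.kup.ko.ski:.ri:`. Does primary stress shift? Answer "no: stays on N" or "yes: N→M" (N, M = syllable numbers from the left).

yes: 4→6

Base `ko.si.lid.kup.ko.ski:` (6 syllables):
  Weights: 4 kup L, 5 ko L, 6 ski: H.
  The penult (syllable 5, ko) is light, so stress falls on the antepenult (syllable 4, kup).
  → primary stress on syllable 4.
Suffixed `ko.si.lid.kup.ko.ski:.ri:` (7 syllables):
  Weights: 5 ko L, 6 ski: H, 7 ri: H.
  The penult (syllable 6, ski:) is heavy, so it takes stress.
  → primary stress on syllable 6.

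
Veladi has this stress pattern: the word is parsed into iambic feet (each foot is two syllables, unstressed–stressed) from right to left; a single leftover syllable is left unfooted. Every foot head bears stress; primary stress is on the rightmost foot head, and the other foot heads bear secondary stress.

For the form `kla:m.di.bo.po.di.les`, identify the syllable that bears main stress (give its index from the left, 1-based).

Parse right to left into iambic (σˈσ) feet: (kla:m.ˈdi) (bo.ˈpo) (di.ˈles).
Foot heads (stressed positions): 2, 4, 6.
End Rule Rightmost: primary stress on the rightmost head = syllable 6.
Primary stress: syllable 6 → kla:m.di.bo.po.di.ˈles.

6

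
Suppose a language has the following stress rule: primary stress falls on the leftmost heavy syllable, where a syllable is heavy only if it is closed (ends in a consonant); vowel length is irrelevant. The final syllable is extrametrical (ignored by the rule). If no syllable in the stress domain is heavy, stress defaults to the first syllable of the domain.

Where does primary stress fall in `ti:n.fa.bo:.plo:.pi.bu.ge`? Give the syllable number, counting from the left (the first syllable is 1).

1

The final syllable (7, ge) is extrametrical; the stress domain is syllables 1–6.
Weights: 1 ti:n H, 2 fa L, 3 bo: L, 4 plo: L, 5 pi L, 6 bu L.
Heavy syllables in the domain: 1. The leftmost is syllable 1 (ti:n).
Primary stress: syllable 1 → ˈti:n.fa.bo:.plo:.pi.bu.ge.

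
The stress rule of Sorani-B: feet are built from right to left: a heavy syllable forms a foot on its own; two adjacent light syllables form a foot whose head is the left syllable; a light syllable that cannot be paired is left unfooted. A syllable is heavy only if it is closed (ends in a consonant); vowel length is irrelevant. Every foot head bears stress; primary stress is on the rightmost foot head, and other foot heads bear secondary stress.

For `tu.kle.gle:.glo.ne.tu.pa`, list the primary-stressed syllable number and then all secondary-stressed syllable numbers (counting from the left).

Weights: 1 tu L, 2 kle L, 3 gle: L, 4 glo L, 5 ne L, 6 tu L, 7 pa L.
Parse right to left (heavy = foot alone; LL = one foot; stranded L unfooted): tu (ˈkle.gle:) (ˈglo.ne) (ˈtu.pa).
Foot heads: 2, 4, 6.
Primary stress on the rightmost head = syllable 6.
Secondary stress on 2, 4: tu.ˌkle.gle:.ˌglo.ne.ˈtu.pa.

primary 6, secondary 2, 4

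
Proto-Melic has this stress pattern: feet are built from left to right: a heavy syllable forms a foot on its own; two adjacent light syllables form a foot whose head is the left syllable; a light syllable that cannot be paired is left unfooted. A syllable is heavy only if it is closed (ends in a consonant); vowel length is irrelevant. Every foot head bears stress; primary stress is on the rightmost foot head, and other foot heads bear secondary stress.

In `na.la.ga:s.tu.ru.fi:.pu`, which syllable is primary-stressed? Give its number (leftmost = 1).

Weights: 1 na L, 2 la L, 3 ga:s H, 4 tu L, 5 ru L, 6 fi: L, 7 pu L.
Parse left to right (heavy = foot alone; LL = one foot; stranded L unfooted): (ˈna.la) (ˈga:s) (ˈtu.ru) (ˈfi:.pu).
Foot heads: 1, 3, 4, 6.
Primary stress on the rightmost head = syllable 6.
Primary stress: syllable 6 → na.la.ga:s.tu.ru.ˈfi:.pu.

6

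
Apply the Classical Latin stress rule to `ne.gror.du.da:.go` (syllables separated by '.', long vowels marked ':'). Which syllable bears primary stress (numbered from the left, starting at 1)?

4

Classical Latin: stress the penult if heavy (long vowel or closed), else the antepenult.
Weights: 3 du L, 4 da: H, 5 go L.
The penult (syllable 4, da:) is heavy, so it takes stress.
Stress on syllable 4: ne.gror.du.ˈda:.go.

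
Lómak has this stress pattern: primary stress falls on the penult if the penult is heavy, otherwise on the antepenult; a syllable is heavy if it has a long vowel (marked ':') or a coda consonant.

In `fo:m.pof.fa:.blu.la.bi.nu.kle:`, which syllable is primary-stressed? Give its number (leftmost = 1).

Weights: 6 bi L, 7 nu L, 8 kle: H.
The penult (syllable 7, nu) is light, so stress falls on the antepenult (syllable 6, bi).
Primary stress: syllable 6 → fo:m.pof.fa:.blu.la.ˈbi.nu.kle:.

6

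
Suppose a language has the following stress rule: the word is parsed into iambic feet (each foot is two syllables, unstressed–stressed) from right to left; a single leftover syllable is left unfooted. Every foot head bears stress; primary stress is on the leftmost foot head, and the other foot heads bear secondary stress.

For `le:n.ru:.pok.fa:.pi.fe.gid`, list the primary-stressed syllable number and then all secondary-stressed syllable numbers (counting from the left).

Parse right to left into iambic (σˈσ) feet: le:n (ru:.ˈpok) (fa:.ˈpi) (fe.ˈgid). Syllable 1 is left unfooted.
Foot heads (stressed positions): 3, 5, 7.
End Rule Leftmost: primary stress on the leftmost head = syllable 3.
Secondary stress on 5, 7: le:n.ru:.ˈpok.fa:.ˌpi.fe.ˌgid.

primary 3, secondary 5, 7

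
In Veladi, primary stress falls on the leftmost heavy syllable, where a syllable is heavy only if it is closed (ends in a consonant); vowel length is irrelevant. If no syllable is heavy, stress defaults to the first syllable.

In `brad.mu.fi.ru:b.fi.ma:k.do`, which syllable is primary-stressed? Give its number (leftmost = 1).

Weights: 1 brad H, 2 mu L, 3 fi L, 4 ru:b H, 5 fi L, 6 ma:k H, 7 do L.
Heavy syllables in the domain: 1, 4, 6. The leftmost is syllable 1 (brad).
Primary stress: syllable 1 → ˈbrad.mu.fi.ru:b.fi.ma:k.do.

1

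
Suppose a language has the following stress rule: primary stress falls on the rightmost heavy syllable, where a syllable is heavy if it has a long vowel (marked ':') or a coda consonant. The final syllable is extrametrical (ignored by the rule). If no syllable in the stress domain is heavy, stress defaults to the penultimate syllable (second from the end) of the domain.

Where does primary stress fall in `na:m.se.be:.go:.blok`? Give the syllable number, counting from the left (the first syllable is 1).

The final syllable (5, blok) is extrametrical; the stress domain is syllables 1–4.
Weights: 1 na:m H, 2 se L, 3 be: H, 4 go: H.
Heavy syllables in the domain: 1, 3, 4. The rightmost is syllable 4 (go:).
Primary stress: syllable 4 → na:m.se.be:.ˈgo:.blok.

4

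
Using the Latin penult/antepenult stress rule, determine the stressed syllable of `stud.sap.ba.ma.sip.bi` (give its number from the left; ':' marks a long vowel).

Classical Latin: stress the penult if heavy (long vowel or closed), else the antepenult.
Weights: 4 ma L, 5 sip H, 6 bi L.
The penult (syllable 5, sip) is heavy, so it takes stress.
Stress on syllable 5: stud.sap.ba.ma.ˈsip.bi.

5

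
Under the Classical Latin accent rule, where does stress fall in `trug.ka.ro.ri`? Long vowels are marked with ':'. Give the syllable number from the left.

2

Classical Latin: stress the penult if heavy (long vowel or closed), else the antepenult.
Weights: 2 ka L, 3 ro L, 4 ri L.
The penult (syllable 3, ro) is light, so stress falls on the antepenult (syllable 2, ka).
Stress on syllable 2: trug.ˈka.ro.ri.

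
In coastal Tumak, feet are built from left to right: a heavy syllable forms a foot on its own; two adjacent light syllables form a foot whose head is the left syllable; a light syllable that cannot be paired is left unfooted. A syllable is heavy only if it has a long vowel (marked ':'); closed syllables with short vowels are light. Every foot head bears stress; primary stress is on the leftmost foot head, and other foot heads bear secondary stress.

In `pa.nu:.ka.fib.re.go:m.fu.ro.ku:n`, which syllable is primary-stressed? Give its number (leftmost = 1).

2

Weights: 1 pa L, 2 nu: H, 3 ka L, 4 fib L, 5 re L, 6 go:m H, 7 fu L, 8 ro L, 9 ku:n H.
Parse left to right (heavy = foot alone; LL = one foot; stranded L unfooted): pa (ˈnu:) (ˈka.fib) re (ˈgo:m) (ˈfu.ro) (ˈku:n).
Foot heads: 2, 3, 6, 7, 9.
Primary stress on the leftmost head = syllable 2.
Primary stress: syllable 2 → pa.ˈnu:.ka.fib.re.go:m.fu.ro.ku:n.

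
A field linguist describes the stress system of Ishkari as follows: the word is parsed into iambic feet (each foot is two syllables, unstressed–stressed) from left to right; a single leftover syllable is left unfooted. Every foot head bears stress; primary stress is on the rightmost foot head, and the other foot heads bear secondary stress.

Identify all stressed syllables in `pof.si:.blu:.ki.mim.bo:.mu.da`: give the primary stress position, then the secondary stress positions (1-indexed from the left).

Parse left to right into iambic (σˈσ) feet: (pof.ˈsi:) (blu:.ˈki) (mim.ˈbo:) (mu.ˈda).
Foot heads (stressed positions): 2, 4, 6, 8.
End Rule Rightmost: primary stress on the rightmost head = syllable 8.
Secondary stress on 2, 4, 6: pof.ˌsi:.blu:.ˌki.mim.ˌbo:.mu.ˈda.

primary 8, secondary 2, 4, 6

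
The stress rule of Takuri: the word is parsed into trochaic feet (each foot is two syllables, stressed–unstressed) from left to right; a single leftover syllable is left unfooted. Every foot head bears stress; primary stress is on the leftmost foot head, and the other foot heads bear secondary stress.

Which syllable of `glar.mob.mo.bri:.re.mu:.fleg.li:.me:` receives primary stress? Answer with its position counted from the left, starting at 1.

Parse left to right into trochaic (ˈσσ) feet: (ˈglar.mob) (ˈmo.bri:) (ˈre.mu:) (ˈfleg.li:) me:. Syllable 9 is left unfooted.
Foot heads (stressed positions): 1, 3, 5, 7.
End Rule Leftmost: primary stress on the leftmost head = syllable 1.
Primary stress: syllable 1 → ˈglar.mob.mo.bri:.re.mu:.fleg.li:.me:.

1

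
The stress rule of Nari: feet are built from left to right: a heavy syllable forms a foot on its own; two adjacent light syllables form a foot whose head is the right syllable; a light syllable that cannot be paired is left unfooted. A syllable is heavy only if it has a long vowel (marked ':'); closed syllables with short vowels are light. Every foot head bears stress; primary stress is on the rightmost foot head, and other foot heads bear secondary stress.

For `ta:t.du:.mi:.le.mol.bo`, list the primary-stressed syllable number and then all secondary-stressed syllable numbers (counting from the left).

primary 5, secondary 1, 2, 3

Weights: 1 ta:t H, 2 du: H, 3 mi: H, 4 le L, 5 mol L, 6 bo L.
Parse left to right (heavy = foot alone; LL = one foot; stranded L unfooted): (ˈta:t) (ˈdu:) (ˈmi:) (le.ˈmol) bo.
Foot heads: 1, 2, 3, 5.
Primary stress on the rightmost head = syllable 5.
Secondary stress on 1, 2, 3: ˌta:t.ˌdu:.ˌmi:.le.ˈmol.bo.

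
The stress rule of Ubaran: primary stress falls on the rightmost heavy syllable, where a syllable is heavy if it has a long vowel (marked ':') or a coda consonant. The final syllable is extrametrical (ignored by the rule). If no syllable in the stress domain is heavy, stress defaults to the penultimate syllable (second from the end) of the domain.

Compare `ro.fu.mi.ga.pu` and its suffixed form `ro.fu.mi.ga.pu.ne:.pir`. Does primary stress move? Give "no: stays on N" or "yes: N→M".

Base `ro.fu.mi.ga.pu` (5 syllables):
  The final syllable (5, pu) is extrametrical; the stress domain is syllables 1–4.
  Weights: 1 ro L, 2 fu L, 3 mi L, 4 ga L.
  No heavy syllable in the domain; default to the penultimate syllable (second from the end) of the domain = syllable 3.
  → primary stress on syllable 3.
Suffixed `ro.fu.mi.ga.pu.ne:.pir` (7 syllables):
  The final syllable (7, pir) is extrametrical; the stress domain is syllables 1–6.
  Weights: 1 ro L, 2 fu L, 3 mi L, 4 ga L, 5 pu L, 6 ne: H.
  Heavy syllables in the domain: 6. The rightmost is syllable 6 (ne:).
  → primary stress on syllable 6.

yes: 3→6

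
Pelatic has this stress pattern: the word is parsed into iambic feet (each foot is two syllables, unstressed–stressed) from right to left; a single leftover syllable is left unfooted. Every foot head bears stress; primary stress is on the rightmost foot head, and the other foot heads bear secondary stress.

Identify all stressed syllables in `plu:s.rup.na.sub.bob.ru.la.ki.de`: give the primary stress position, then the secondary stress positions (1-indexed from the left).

primary 9, secondary 3, 5, 7

Parse right to left into iambic (σˈσ) feet: plu:s (rup.ˈna) (sub.ˈbob) (ru.ˈla) (ki.ˈde). Syllable 1 is left unfooted.
Foot heads (stressed positions): 3, 5, 7, 9.
End Rule Rightmost: primary stress on the rightmost head = syllable 9.
Secondary stress on 3, 5, 7: plu:s.rup.ˌna.sub.ˌbob.ru.ˌla.ki.ˈde.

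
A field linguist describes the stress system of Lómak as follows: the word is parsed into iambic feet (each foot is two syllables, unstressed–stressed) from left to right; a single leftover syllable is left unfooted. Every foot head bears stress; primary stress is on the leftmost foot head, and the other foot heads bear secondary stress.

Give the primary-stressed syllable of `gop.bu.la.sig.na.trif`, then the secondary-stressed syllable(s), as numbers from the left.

Parse left to right into iambic (σˈσ) feet: (gop.ˈbu) (la.ˈsig) (na.ˈtrif).
Foot heads (stressed positions): 2, 4, 6.
End Rule Leftmost: primary stress on the leftmost head = syllable 2.
Secondary stress on 4, 6: gop.ˈbu.la.ˌsig.na.ˌtrif.

primary 2, secondary 4, 6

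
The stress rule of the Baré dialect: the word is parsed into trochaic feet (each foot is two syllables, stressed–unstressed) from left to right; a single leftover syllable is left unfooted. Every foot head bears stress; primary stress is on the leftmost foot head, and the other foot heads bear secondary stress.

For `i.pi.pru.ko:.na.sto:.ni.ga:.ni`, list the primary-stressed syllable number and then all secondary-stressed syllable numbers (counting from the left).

primary 1, secondary 3, 5, 7

Parse left to right into trochaic (ˈσσ) feet: (ˈi.pi) (ˈpru.ko:) (ˈna.sto:) (ˈni.ga:) ni. Syllable 9 is left unfooted.
Foot heads (stressed positions): 1, 3, 5, 7.
End Rule Leftmost: primary stress on the leftmost head = syllable 1.
Secondary stress on 3, 5, 7: ˈi.pi.ˌpru.ko:.ˌna.sto:.ˌni.ga:.ni.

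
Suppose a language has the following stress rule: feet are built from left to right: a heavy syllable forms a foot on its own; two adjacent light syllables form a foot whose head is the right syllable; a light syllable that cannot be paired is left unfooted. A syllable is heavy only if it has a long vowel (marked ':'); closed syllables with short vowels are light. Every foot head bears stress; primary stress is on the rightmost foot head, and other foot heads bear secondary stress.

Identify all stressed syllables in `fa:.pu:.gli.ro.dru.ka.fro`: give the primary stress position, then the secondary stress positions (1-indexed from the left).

Weights: 1 fa: H, 2 pu: H, 3 gli L, 4 ro L, 5 dru L, 6 ka L, 7 fro L.
Parse left to right (heavy = foot alone; LL = one foot; stranded L unfooted): (ˈfa:) (ˈpu:) (gli.ˈro) (dru.ˈka) fro.
Foot heads: 1, 2, 4, 6.
Primary stress on the rightmost head = syllable 6.
Secondary stress on 1, 2, 4: ˌfa:.ˌpu:.gli.ˌro.dru.ˈka.fro.

primary 6, secondary 1, 2, 4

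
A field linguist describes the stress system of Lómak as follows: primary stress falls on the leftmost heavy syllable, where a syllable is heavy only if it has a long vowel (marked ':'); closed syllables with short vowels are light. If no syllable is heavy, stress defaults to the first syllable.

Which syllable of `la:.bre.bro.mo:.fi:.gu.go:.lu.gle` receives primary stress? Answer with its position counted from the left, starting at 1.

Weights: 1 la: H, 2 bre L, 3 bro L, 4 mo: H, 5 fi: H, 6 gu L, 7 go: H, 8 lu L, 9 gle L.
Heavy syllables in the domain: 1, 4, 5, 7. The leftmost is syllable 1 (la:).
Primary stress: syllable 1 → ˈla:.bre.bro.mo:.fi:.gu.go:.lu.gle.

1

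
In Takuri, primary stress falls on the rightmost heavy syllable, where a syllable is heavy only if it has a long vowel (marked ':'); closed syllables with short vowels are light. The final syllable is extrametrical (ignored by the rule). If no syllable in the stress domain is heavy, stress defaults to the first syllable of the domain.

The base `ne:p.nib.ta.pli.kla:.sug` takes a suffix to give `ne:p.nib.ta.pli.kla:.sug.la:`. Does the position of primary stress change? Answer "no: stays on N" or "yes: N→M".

no: stays on 5

Base `ne:p.nib.ta.pli.kla:.sug` (6 syllables):
  The final syllable (6, sug) is extrametrical; the stress domain is syllables 1–5.
  Weights: 1 ne:p H, 2 nib L, 3 ta L, 4 pli L, 5 kla: H.
  Heavy syllables in the domain: 1, 5. The rightmost is syllable 5 (kla:).
  → primary stress on syllable 5.
Suffixed `ne:p.nib.ta.pli.kla:.sug.la:` (7 syllables):
  The final syllable (7, la:) is extrametrical; the stress domain is syllables 1–6.
  Weights: 1 ne:p H, 2 nib L, 3 ta L, 4 pli L, 5 kla: H, 6 sug L.
  Heavy syllables in the domain: 1, 5. The rightmost is syllable 5 (kla:).
  → primary stress on syllable 5.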